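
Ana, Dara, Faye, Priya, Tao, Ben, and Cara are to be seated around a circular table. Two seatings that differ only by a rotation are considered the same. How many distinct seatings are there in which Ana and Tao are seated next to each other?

Glue Ana and Tao into a block (2 internal orders). Seating 6 units around a circle gives (5)! arrangements.
So 2 × (5)! = 2 × 120 = 240.

240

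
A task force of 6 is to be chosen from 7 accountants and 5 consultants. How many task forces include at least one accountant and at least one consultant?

Unrestricted: C(12,6) = 924 ways to pick any 6 of the 12.
Selections missing a whole group: no accountants → C(5,6) = 0; no consultants → C(7,6) = 7.
Both groups omitted at once is impossible, so 924 − 7 = 917.

917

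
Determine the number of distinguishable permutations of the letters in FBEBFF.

60

The 6 letters of FBEBFF have repeats: B appearing twice and F appearing 3 times.
Dividing 6! = 720 by 3!·2! = 12 for the repeated letters gives 60.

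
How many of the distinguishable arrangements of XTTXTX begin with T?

10

With the first slot taken by T, it remains to arrange the other 5 letters (XTXTX).
Those 5 letters have T appearing twice and X appearing 3 times, giving (5)!/(3!·2!) = 10.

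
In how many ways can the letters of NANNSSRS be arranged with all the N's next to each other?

Treat the 3 copies of N as a single block. The multiset to arrange is then {NNN, A, R, S, S, S}, 6 items in all.
That gives (6)!/(3!) = 120 arrangements.

120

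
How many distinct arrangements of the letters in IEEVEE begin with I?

With the first slot taken by I, it remains to arrange the other 5 letters (EEVEE).
Those 5 letters have E appearing 4 times, giving (5)!/(4!) = 5.

5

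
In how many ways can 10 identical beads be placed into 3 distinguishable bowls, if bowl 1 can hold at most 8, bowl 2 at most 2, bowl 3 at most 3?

By stars and bars, unrestricted non-negative solutions to x_1+…+x_3 = 10 number C(10+2,2) = 66.
Subtract solutions that violate a single cap (substitute x_i' = x_i − (cap_i+1)): x_1 ≥ 9 gives C(3,2) = 3; x_2 ≥ 3 gives C(9,2) = 36; x_3 ≥ 4 gives C(8,2) = 28. Together 67.
Add back pairs where two caps are both exceeded: 0 + 0 + 10 = 10.
By inclusion–exclusion the count is 66 − 67 + 10 = 9.

9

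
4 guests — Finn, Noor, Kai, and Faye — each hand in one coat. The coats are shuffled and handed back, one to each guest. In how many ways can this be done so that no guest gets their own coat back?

9

Let Aᵢ be the assignments in which guest i gets their own coat. We want the size of the complement of A₁∪…∪A_4.
By inclusion–exclusion this is Σ_{j=0}^{4} (−1)^j C(4,j)·(4−j)!.
Computing: 24 − 24 + 12 − 4 + 1 = 9.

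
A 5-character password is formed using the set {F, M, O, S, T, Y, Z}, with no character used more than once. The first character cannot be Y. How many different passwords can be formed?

The first character has 7−1 = 6 choices (anything except Y).
The remaining 4 characters are filled from the other 6 symbols without repetition: 6 × 5 × 4 × 3 = 360.
Total: 6 × 360 = 2160.

2160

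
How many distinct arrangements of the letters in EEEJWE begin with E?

Fix E in the first position and arrange the remaining 5 letters.
Those 5 letters have E appearing 3 times, giving (5)!/(3!) = 20.

20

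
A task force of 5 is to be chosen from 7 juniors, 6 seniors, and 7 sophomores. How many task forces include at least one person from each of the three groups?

Total 5-person selections from all 20: C(20,5) = 15504.
Selections missing a whole group: no juniors → C(13,5) = 1287; no seniors → C(14,5) = 2002; no sophomores → C(13,5) = 1287.
Add back selections omitting two groups (i.e. drawn from a single group): C(7,5) + C(6,5) + C(7,5) = 48.
By inclusion–exclusion: 15504 − 4576 + 48 = 10976.

10976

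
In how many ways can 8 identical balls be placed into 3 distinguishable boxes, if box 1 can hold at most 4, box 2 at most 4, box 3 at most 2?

6

Without the upper bounds there are C(10,2) = 45 ways to split 8 among 3 boxes.
Subtract solutions that violate a single cap (substitute x_i' = x_i − (cap_i+1)): x_1 ≥ 5 gives C(5,2) = 10; x_2 ≥ 5 gives C(5,2) = 10; x_3 ≥ 3 gives C(7,2) = 21. Together 41.
Add back pairs where two caps are both exceeded: 0 + 1 + 1 = 2.
By inclusion–exclusion the count is 45 − 41 + 2 = 6.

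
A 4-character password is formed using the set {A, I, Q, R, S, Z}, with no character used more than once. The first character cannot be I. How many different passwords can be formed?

The first character has 6−1 = 5 choices (anything except I).
The remaining 3 characters are filled from the other 5 symbols without repetition: 5 × 4 × 3 = 60.
Total: 5 × 60 = 300.

300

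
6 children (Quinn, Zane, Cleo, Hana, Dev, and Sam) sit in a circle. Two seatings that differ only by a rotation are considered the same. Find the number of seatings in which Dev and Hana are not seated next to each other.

All circular seatings of 6 people number (5)! = 120.
Those with Dev next to Hana: fuse the pair into one unit and seat 5 units around a circle — 2·(4)! = 48.
Subtracting, 120 − 48 = 72.

72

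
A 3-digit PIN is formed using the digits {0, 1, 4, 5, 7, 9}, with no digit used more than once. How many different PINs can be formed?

This is a permutation of 3 out of 6: P(6,3) = 6!/3!.
6 × 5 × 4 = 120.

120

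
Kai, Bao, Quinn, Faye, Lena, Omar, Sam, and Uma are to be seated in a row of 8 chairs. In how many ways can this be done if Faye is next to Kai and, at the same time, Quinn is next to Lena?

2880

Treat {Faye,Kai} as one block (2 orders) and {Quinn,Lena} as another (2 orders).
That leaves 6 units to arrange: 2 × 2 × 6! = 4 × 720 = 2880.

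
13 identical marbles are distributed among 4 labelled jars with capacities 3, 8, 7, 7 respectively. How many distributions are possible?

202

Ignoring the caps, the number of non-negative solutions to x_1+…+x_4 = 13 is C(16,3) = 560.
Subtract solutions that violate a single cap (substitute x_i' = x_i − (cap_i+1)): x_1 ≥ 4 gives C(12,3) = 220; x_2 ≥ 9 gives C(7,3) = 35; x_3 ≥ 8 gives C(8,3) = 56; x_4 ≥ 8 gives C(8,3) = 56. Together 367.
Add back pairs where two caps are both exceeded: 1 + 4 + 4 + 0 + 0 + 0 = 9.
By inclusion–exclusion the count is 560 − 367 + 9 = 202.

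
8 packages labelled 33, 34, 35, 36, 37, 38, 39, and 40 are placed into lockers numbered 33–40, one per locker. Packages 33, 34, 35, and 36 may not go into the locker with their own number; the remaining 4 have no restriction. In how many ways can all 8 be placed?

Let Aᵢ (for 33 ≤ i ≤ 36) be the placements that put package i in its forbidden locker. Any j of these fix j positions, leaving (8−j)! ways to fill the rest, and there are C(4,j) ways to pick which j.
By inclusion–exclusion, the number of valid placements is Σ_{j=0}^{4} (−1)^j C(4,j)·(8−j)!.
Computing: 40320 − 20160 + 4320 − 480 + 24 = 24024.

24024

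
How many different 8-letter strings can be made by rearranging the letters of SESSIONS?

1680

Letter multiplicities in SESSIONS: E×1, I×1, N×1, O×1, S×4.
Dividing 8! = 40320 by 4! = 24 for the repeated letters gives 1680.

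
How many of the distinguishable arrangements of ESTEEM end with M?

Fix M in the last position and arrange the remaining 5 letters.
Those 5 letters have E appearing 3 times, giving (5)!/(3!) = 20.

20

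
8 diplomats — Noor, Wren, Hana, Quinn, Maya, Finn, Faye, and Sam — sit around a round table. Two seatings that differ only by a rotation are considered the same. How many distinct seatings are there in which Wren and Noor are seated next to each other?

Glue Wren and Noor into a block (2 internal orders). Seating 7 units around a circle gives (6)! arrangements.
So 2 × (6)! = 2 × 720 = 1440.

1440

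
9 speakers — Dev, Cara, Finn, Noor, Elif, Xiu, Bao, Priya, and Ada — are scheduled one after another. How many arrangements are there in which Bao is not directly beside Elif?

282240

There are 9! = 362880 arrangements in all. If Bao and Elif are adjacent, merging them into one block gives 2·(8)! = 80640 arrangements.
Complementary counting: 362880 − 80640 = 282240.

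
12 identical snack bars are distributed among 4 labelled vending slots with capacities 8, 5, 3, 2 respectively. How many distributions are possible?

53

By stars and bars, unrestricted non-negative solutions to x_1+…+x_4 = 12 number C(12+3,3) = 455.
Subtract solutions that violate a single cap (substitute x_i' = x_i − (cap_i+1)): x_1 ≥ 9 gives C(6,3) = 20; x_2 ≥ 6 gives C(9,3) = 84; x_3 ≥ 4 gives C(11,3) = 165; x_4 ≥ 3 gives C(12,3) = 220. Together 489.
Add back pairs where two caps are both exceeded: 0 + 0 + 1 + 10 + 20 + 56 = 87.
By inclusion–exclusion the count is 455 − 489 + 87 = 53.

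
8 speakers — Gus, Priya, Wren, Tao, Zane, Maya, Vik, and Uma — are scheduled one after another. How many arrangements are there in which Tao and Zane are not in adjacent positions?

30240

There are 8! = 40320 arrangements in all. If Tao and Zane are adjacent, merging them into one block gives 2·(7)! = 10080 arrangements.
So 40320 − 10080 = 30240 arrangements keep them apart.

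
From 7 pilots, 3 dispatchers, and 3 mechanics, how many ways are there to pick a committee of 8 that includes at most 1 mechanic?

405

Split by how many mechanics are chosen (0 through 1).
Sum: C(3,0)·C(10,8) + C(3,1)·C(10,7) = 45 + 360 = 405.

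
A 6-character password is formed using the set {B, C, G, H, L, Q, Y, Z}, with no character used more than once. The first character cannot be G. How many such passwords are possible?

17640

The first character has 8−1 = 7 choices (anything except G).
The remaining 5 characters are filled from the other 7 symbols without repetition: 7 × 6 × 5 × 4 × 3 = 2520.
Total: 7 × 2520 = 17640.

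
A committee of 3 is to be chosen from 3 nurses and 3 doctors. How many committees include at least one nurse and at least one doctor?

Unrestricted: C(6,3) = 20 ways to pick any 3 of the 6.
Selections missing a whole group: no nurses → C(3,3) = 1; no doctors → C(3,3) = 1.
Both groups omitted at once is impossible, so 20 − 2 = 18.

18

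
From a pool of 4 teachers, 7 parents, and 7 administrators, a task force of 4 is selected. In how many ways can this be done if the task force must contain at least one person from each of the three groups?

Total 4-person selections from all 18: C(18,4) = 3060.
Selections missing a whole group: no teachers → C(14,4) = 1001; no parents → C(11,4) = 330; no administrators → C(11,4) = 330.
Add back selections omitting two groups (i.e. drawn from a single group): C(4,4) + C(7,4) + C(7,4) = 71.
By inclusion–exclusion: 3060 − 1661 + 71 = 1470.

1470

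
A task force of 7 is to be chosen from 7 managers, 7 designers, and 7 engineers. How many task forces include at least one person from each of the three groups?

105987

Unrestricted: C(21,7) = 116280 ways to pick any 7 of the 21.
Subtract selections that omit an entire group: no managers → C(14,7) = 3432; no designers → C(14,7) = 3432; no engineers → C(14,7) = 3432.
Add back selections omitting two groups (i.e. drawn from a single group): C(7,7) + C(7,7) + C(7,7) = 3.
By inclusion–exclusion: 116280 − 10296 + 3 = 105987.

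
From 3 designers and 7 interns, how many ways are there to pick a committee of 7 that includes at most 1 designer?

22

Split by how many designers are chosen (0 through 1).
Sum: C(3,0)·C(7,7) + C(3,1)·C(7,6) = 1 + 21 = 22.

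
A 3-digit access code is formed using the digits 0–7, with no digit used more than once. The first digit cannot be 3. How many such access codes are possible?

294

The first digit has 8−1 = 7 choices (anything except 3).
The remaining 2 digits are filled from the other 7 symbols without repetition: 7 × 6 = 42.
Total: 7 × 42 = 294.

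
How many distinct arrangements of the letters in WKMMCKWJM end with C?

Fix C in the last position and arrange the remaining 8 letters.
Those 8 letters have K appearing twice, M appearing 3 times, and W appearing twice, giving (8)!/(3!·2!·2!) = 1680.

1680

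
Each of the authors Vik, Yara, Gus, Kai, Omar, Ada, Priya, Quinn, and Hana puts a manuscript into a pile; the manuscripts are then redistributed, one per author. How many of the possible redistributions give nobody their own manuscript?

133496

Count assignments avoiding every fixed point. For any j of the 9 authors fixed to their own manuscript, the other 9−j can be arranged in (9−j)! ways.
By inclusion–exclusion this is Σ_{j=0}^{9} (−1)^j C(9,j)·(9−j)!.
Computing: 362880 − 362880 + 181440 − 60480 + 15120 − 3024 + 504 − 72 + 9 − 1 = 133496.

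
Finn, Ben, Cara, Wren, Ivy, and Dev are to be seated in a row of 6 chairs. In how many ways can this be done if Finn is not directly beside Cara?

There are 6! = 720 arrangements in all. If Finn and Cara are adjacent, merging them into one block gives 2·(5)! = 240 arrangements.
Complementary counting: 720 − 240 = 480.

480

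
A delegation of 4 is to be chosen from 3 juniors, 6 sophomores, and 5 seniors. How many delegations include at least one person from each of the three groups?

495

With no constraint there are C(14,4) = 1001 possible selections.
Subtract selections that omit an entire group: no juniors → C(11,4) = 330; no sophomores → C(8,4) = 70; no seniors → C(9,4) = 126.
Add back selections omitting two groups (i.e. drawn from a single group): C(3,4) + C(6,4) + C(5,4) = 20.
By inclusion–exclusion: 1001 − 526 + 20 = 495.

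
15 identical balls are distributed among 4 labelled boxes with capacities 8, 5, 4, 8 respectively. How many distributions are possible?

187

Without the upper bounds there are C(18,3) = 816 ways to split 15 among 4 boxes.
Subtract solutions that violate a single cap (substitute x_i' = x_i − (cap_i+1)): x_1 ≥ 9 gives C(9,3) = 84; x_2 ≥ 6 gives C(12,3) = 220; x_3 ≥ 5 gives C(13,3) = 286; x_4 ≥ 9 gives C(9,3) = 84. Together 674.
Add back pairs where two caps are both exceeded: 1 + 4 + 0 + 35 + 1 + 4 = 45.
By inclusion–exclusion the count is 816 − 674 + 45 = 187.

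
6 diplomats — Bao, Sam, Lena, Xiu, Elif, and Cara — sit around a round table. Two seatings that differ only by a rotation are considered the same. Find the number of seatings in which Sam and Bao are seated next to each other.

48

Glue Sam and Bao into a block (2 internal orders). Seating 5 units around a circle gives (4)! arrangements.
So 2 × (4)! = 2 × 24 = 48.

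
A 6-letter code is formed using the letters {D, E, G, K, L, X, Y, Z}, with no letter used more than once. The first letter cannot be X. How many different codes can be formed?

The first letter has 8−1 = 7 choices (anything except X).
The remaining 5 letters are filled from the other 7 symbols without repetition: 7 × 6 × 5 × 4 × 3 = 2520.
Total: 7 × 2520 = 17640.

17640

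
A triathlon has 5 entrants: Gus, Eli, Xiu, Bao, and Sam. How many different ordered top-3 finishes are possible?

There are 5 choices for 1st place, 4 for 2nd, and 3 for 3rd.
That gives 5 × 4 × 3 = 60.

60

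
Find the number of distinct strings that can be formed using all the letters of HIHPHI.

The 6 letters of HIHPHI have repeats: H appearing 3 times and I appearing twice.
So there are 6! / (3!·2!) = 60 distinguishable arrangements.

60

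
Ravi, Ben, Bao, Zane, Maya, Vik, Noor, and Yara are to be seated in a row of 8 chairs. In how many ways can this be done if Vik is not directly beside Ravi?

30240

There are 8! = 40320 arrangements in all. If Vik and Ravi are adjacent, merging them into one block gives 2·(7)! = 10080 arrangements.
So 40320 − 10080 = 30240 arrangements keep them apart.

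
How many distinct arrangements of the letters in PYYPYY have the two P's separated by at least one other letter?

Total arrangements of PYYPYY: 6!/(4!·2!) = 15.
If the two P's are adjacent, glue them into one block, leaving 5 items to arrange: (5)!/(4!) = 5 ways.
Hence 15 − 5 = 10.

10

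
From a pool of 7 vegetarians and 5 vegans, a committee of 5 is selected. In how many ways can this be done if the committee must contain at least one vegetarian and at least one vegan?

770

With no constraint there are C(12,5) = 792 possible selections.
Subtract selections that omit an entire group: no vegetarians → C(5,5) = 1; no vegans → C(7,5) = 21.
Both groups omitted at once is impossible, so 792 − 22 = 770.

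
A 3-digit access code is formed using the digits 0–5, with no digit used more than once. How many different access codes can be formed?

120

Choose and order 3 of the 6 symbols: the first digit has 6 options, the next 5, then 4.
6 × 5 × 4 = 120.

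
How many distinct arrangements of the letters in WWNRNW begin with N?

20

Fix N in the first position and arrange the remaining 5 letters.
Those 5 letters have W appearing 3 times, giving (5)!/(3!) = 20.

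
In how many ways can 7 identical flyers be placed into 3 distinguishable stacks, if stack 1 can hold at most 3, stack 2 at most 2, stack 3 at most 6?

11

By stars and bars, unrestricted non-negative solutions to x_1+…+x_3 = 7 number C(7+2,2) = 36.
Subtract solutions that violate a single cap (substitute x_i' = x_i − (cap_i+1)): x_1 ≥ 4 gives C(5,2) = 10; x_2 ≥ 3 gives C(6,2) = 15; x_3 ≥ 7 gives C(2,2) = 1. Together 26.
Add back pairs where two caps are both exceeded: 1 + 0 + 0 = 1.
By inclusion–exclusion the count is 36 − 26 + 1 = 11.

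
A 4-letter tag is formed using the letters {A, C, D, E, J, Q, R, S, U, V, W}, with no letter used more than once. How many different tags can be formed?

With no repetition, fill the 4 letters in order: 11 choices, then 10, down to 8.
That product is 11 × 10 × 9 × 8 = 7920.

7920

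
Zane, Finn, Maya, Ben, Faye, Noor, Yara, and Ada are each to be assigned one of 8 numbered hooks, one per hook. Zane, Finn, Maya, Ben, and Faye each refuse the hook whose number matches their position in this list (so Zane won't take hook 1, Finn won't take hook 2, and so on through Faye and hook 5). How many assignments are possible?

21234

Let Aᵢ (for 1 ≤ i ≤ 5) be the placements that put person i in their forbidden hook. Any j of these fix j positions, leaving (8−j)! ways to fill the rest, and there are C(5,j) ways to pick which j.
By inclusion–exclusion, the number of valid placements is Σ_{j=0}^{5} (−1)^j C(5,j)·(8−j)!.
Computing: 40320 − 25200 + 7200 − 1200 + 120 − 6 = 21234.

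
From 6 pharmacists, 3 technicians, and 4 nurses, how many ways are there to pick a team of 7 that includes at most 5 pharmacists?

Split by how many pharmacists are chosen (0 through 5).
Sum: C(6,0)·C(7,7) + C(6,1)·C(7,6) + C(6,2)·C(7,5) + C(6,3)·C(7,4) + C(6,4)·C(7,3) + C(6,5)·C(7,2) = 1 + 42 + 315 + 700 + 525 + 126 = 1709.

1709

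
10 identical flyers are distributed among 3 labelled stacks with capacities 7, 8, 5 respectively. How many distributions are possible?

42

Without the upper bounds there are C(12,2) = 66 ways to split 10 among 3 stacks.
Subtract solutions that violate a single cap (substitute x_i' = x_i − (cap_i+1)): x_1 ≥ 8 gives C(4,2) = 6; x_2 ≥ 9 gives C(3,2) = 3; x_3 ≥ 6 gives C(6,2) = 15. Together 24.
No two caps can be exceeded simultaneously, so the pair terms are all 0.
By inclusion–exclusion the count is 66 − 24 + 0 = 42.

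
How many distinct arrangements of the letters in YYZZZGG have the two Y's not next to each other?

There are 7!/(3!·2!·2!) = 210 arrangements of YYZZZGG in total.
If the two Y's are adjacent, glue them into one block, leaving 6 items to arrange: (6)!/(3!·2!) = 60 ways.
Subtracting, 210 − 60 = 150 arrangements keep the Y's apart.

150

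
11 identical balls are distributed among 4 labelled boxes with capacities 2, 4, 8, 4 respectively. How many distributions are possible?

65

Without the upper bounds there are C(14,3) = 364 ways to split 11 among 4 boxes.
Subtract solutions that violate a single cap (substitute x_i' = x_i − (cap_i+1)): x_1 ≥ 3 gives C(11,3) = 165; x_2 ≥ 5 gives C(9,3) = 84; x_3 ≥ 9 gives C(5,3) = 10; x_4 ≥ 5 gives C(9,3) = 84. Together 343.
Add back pairs where two caps are both exceeded: 20 + 0 + 20 + 0 + 4 + 0 = 44.
By inclusion–exclusion the count is 364 − 343 + 44 = 65.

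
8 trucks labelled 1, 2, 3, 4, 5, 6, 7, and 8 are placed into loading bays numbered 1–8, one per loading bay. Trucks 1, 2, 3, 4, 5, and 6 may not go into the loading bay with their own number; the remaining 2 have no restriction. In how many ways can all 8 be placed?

18806

Let Aᵢ (for 1 ≤ i ≤ 6) be the placements that put truck i in its forbidden loading bay. Any j of these fix j positions, leaving (8−j)! ways to fill the rest, and there are C(6,j) ways to pick which j.
By inclusion–exclusion, the number of valid placements is Σ_{j=0}^{6} (−1)^j C(6,j)·(8−j)!.
Computing: 40320 − 30240 + 10800 − 2400 + 360 − 36 + 2 = 18806.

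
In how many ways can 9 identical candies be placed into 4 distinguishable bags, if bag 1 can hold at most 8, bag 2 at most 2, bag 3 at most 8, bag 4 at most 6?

By stars and bars, unrestricted non-negative solutions to x_1+…+x_4 = 9 number C(9+3,3) = 220.
Subtract solutions that violate a single cap (substitute x_i' = x_i − (cap_i+1)): x_1 ≥ 9 gives C(3,3) = 1; x_2 ≥ 3 gives C(9,3) = 84; x_3 ≥ 9 gives C(3,3) = 1; x_4 ≥ 7 gives C(5,3) = 10. Together 96.
No two caps can be exceeded simultaneously, so the pair terms are all 0.
By inclusion–exclusion the count is 220 − 96 + 0 = 124.

124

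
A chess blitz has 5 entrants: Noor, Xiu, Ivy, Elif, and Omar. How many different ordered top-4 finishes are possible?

120

There are 5 choices for 1st place, 4 for 2nd, and so on down to 2 for position 4.
That gives 5 × 4 × 3 × 2 = 120.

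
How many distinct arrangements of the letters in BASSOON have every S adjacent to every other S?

Treat the 2 copies of S as a single block. The multiset to arrange is then {SS, A, B, N, O, O}, 6 items in all.
That gives (6)!/(2!) = 360 arrangements.

360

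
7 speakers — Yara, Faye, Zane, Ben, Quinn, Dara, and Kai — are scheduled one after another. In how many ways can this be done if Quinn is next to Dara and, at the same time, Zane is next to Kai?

480

Treat {Quinn,Dara} as one block (2 orders) and {Zane,Kai} as another (2 orders).
That leaves 5 units to arrange: 2 × 2 × 5! = 4 × 120 = 480.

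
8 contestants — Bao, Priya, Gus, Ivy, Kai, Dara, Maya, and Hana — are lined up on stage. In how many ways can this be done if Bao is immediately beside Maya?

10080

Treat {Bao, Maya} as a single unit. There are 7 units to order, and the pair itself can be ordered 2 ways.
That gives 2 × 7! = 2 × 5040 = 10080.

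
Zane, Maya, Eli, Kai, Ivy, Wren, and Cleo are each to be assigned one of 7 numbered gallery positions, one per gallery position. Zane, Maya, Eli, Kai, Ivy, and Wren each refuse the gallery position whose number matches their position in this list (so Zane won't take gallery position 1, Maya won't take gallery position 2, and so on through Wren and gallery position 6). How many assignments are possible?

2119

Let Aᵢ (for 1 ≤ i ≤ 6) be the placements that put person i in their forbidden gallery position. Any j of these fix j positions, leaving (7−j)! ways to fill the rest, and there are C(6,j) ways to pick which j.
By inclusion–exclusion, the number of valid placements is Σ_{j=0}^{6} (−1)^j C(6,j)·(7−j)!.
Computing: 5040 − 4320 + 1800 − 480 + 90 − 12 + 1 = 2119.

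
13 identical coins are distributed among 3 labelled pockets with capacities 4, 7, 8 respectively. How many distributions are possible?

25

Without the upper bounds there are C(15,2) = 105 ways to split 13 among 3 pockets.
Subtract solutions that violate a single cap (substitute x_i' = x_i − (cap_i+1)): x_1 ≥ 5 gives C(10,2) = 45; x_2 ≥ 8 gives C(7,2) = 21; x_3 ≥ 9 gives C(6,2) = 15. Together 81.
Add back pairs where two caps are both exceeded: 1 + 0 + 0 = 1.
By inclusion–exclusion the count is 105 − 81 + 1 = 25.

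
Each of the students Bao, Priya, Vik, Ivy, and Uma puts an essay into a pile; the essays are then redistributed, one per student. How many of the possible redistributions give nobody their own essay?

Let Aᵢ be the assignments in which student i gets their own essay. We want the size of the complement of A₁∪…∪A_5.
By inclusion–exclusion this is Σ_{j=0}^{5} (−1)^j C(5,j)·(5−j)!.
Computing: 120 − 120 + 60 − 20 + 5 − 1 = 44.

44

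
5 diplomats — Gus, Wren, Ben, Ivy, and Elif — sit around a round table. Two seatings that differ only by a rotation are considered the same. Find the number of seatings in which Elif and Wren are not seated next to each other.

Without the restriction there are (4)! = 24 seatings.
Seatings with Elif beside Wren: treat them as a block with 2 internal orders, giving 2 × (3)! = 12.
Subtracting, 24 − 12 = 12.

12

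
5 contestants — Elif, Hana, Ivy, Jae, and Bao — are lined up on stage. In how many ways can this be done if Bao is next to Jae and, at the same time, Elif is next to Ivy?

24

Treat {Bao,Jae} as one block (2 orders) and {Elif,Ivy} as another (2 orders).
That leaves 3 units to arrange: 2 × 2 × 3! = 4 × 6 = 24.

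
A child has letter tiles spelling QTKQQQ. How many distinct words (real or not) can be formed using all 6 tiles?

30

Letter multiplicities in QTKQQQ: K×1, Q×4, T×1.
So there are 6! / (4!) = 30 distinguishable arrangements.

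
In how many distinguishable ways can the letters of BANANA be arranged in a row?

The 6 letters of BANANA have repeats: A appearing 3 times and N appearing twice.
The number of distinct arrangements is 6!/(3!·2!) = 720/12 = 60.

60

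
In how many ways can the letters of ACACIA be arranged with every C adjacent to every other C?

Treat the 2 copies of C as a single block. The multiset to arrange is then {CC, A, A, A, I}, 5 items in all.
That gives (5)!/(3!) = 20 arrangements.

20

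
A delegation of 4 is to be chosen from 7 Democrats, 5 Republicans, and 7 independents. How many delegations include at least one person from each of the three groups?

Total 4-person selections from all 19: C(19,4) = 3876.
Selections missing a whole group: no Democrats → C(12,4) = 495; no Republicans → C(14,4) = 1001; no independents → C(12,4) = 495.
Add back selections omitting two groups (i.e. drawn from a single group): C(7,4) + C(5,4) + C(7,4) = 75.
By inclusion–exclusion: 3876 − 1991 + 75 = 1960.

1960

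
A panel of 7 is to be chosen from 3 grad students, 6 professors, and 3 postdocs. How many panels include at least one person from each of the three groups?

720

With no constraint there are C(12,7) = 792 possible selections.
Selections missing a whole group: no grad students → C(9,7) = 36; no professors → C(6,7) = 0; no postdocs → C(9,7) = 36.
Add back selections omitting two groups (i.e. drawn from a single group): C(3,7) + C(6,7) + C(3,7) = 0.
By inclusion–exclusion: 792 − 72 + 0 = 720.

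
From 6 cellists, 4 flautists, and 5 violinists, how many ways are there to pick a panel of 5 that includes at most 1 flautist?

1782

Split by how many flautists are chosen (0 through 1).
Sum: C(4,0)·C(11,5) + C(4,1)·C(11,4) = 462 + 1320 = 1782.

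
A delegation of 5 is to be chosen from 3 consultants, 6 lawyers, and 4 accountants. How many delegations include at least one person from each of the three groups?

With no constraint there are C(13,5) = 1287 possible selections.
Subtract selections that omit an entire group: no consultants → C(10,5) = 252; no lawyers → C(7,5) = 21; no accountants → C(9,5) = 126.
Add back selections omitting two groups (i.e. drawn from a single group): C(3,5) + C(6,5) + C(4,5) = 6.
By inclusion–exclusion: 1287 − 399 + 6 = 894.

894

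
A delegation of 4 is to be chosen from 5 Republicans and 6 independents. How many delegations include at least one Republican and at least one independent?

310

Total 4-person selections from all 11: C(11,4) = 330.
Selections missing a whole group: no Republicans → C(6,4) = 15; no independents → C(5,4) = 5.
Both groups omitted at once is impossible, so 330 − 20 = 310.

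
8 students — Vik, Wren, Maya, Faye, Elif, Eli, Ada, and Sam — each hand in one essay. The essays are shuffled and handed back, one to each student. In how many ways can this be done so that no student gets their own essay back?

14833

This is the derangement count D_8: permutations of 8 items with no fixed point.
By inclusion–exclusion this is Σ_{j=0}^{8} (−1)^j C(8,j)·(8−j)!.
Computing: 40320 − 40320 + 20160 − 6720 + 1680 − 336 + 56 − 8 + 1 = 14833.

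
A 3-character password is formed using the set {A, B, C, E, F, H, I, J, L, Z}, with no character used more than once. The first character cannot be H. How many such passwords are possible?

648

The first character has 10−1 = 9 choices (anything except H).
The remaining 2 characters are filled from the other 9 symbols without repetition: 9 × 8 = 72.
Total: 9 × 72 = 648.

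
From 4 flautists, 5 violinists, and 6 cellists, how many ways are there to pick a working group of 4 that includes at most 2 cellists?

Split by how many cellists are chosen (0 through 2).
Sum: C(6,0)·C(9,4) + C(6,1)·C(9,3) + C(6,2)·C(9,2) = 126 + 504 + 540 = 1170.

1170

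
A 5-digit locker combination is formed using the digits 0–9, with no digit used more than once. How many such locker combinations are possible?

With no repetition, fill the 5 digits in order: 10 choices, then 9, down to 6.
10 × 9 × 8 × 7 × 6 = 30240.

30240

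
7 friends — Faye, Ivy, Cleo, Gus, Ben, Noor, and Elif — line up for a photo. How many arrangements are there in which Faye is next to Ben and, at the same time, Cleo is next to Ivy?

Treat {Faye,Ben} as one block (2 orders) and {Cleo,Ivy} as another (2 orders).
That leaves 5 units to arrange: 2 × 2 × 5! = 4 × 120 = 480.

480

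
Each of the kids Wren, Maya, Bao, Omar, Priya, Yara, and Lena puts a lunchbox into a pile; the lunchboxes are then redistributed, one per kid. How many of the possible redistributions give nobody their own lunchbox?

Let Aᵢ be the assignments in which kid i gets their own lunchbox. We want the size of the complement of A₁∪…∪A_7.
By inclusion–exclusion this is Σ_{j=0}^{7} (−1)^j C(7,j)·(7−j)!.
Computing: 5040 − 5040 + 2520 − 840 + 210 − 42 + 7 − 1 = 1854.

1854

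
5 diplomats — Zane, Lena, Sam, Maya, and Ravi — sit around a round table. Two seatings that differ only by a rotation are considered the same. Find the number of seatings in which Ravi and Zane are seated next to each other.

12

Treat {Ravi, Zane} as one unit (2 internal orders) and seat the resulting 4 units around the table: (3)! circular arrangements.
So 2 × (3)! = 2 × 6 = 12.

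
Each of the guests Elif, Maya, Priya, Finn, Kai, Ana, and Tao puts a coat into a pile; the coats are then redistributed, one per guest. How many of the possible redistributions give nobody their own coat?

1854

Count assignments avoiding every fixed point. For any j of the 7 guests fixed to their own coat, the other 7−j can be arranged in (7−j)! ways.
By inclusion–exclusion this is Σ_{j=0}^{7} (−1)^j C(7,j)·(7−j)!.
Computing: 5040 − 5040 + 2520 − 840 + 210 − 42 + 7 − 1 = 1854.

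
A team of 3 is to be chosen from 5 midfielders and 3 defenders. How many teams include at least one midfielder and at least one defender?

45

With no constraint there are C(8,3) = 56 possible selections.
Subtract selections that omit an entire group: no midfielders → C(3,3) = 1; no defenders → C(5,3) = 10.
Both groups omitted at once is impossible, so 56 − 11 = 45.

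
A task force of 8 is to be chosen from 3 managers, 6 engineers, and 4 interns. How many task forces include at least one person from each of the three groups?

1233

Total 8-person selections from all 13: C(13,8) = 1287.
Selections missing a whole group: no managers → C(10,8) = 45; no engineers → C(7,8) = 0; no interns → C(9,8) = 9.
Add back selections omitting two groups (i.e. drawn from a single group): C(3,8) + C(6,8) + C(4,8) = 0.
By inclusion–exclusion: 1287 − 54 + 0 = 1233.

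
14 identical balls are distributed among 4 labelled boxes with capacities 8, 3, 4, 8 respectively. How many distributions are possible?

128

Without the upper bounds there are C(17,3) = 680 ways to split 14 among 4 boxes.
Subtract solutions that violate a single cap (substitute x_i' = x_i − (cap_i+1)): x_1 ≥ 9 gives C(8,3) = 56; x_2 ≥ 4 gives C(13,3) = 286; x_3 ≥ 5 gives C(12,3) = 220; x_4 ≥ 9 gives C(8,3) = 56. Together 618.
Add back pairs where two caps are both exceeded: 4 + 1 + 0 + 56 + 4 + 1 = 66.
By inclusion–exclusion the count is 680 − 618 + 66 = 128.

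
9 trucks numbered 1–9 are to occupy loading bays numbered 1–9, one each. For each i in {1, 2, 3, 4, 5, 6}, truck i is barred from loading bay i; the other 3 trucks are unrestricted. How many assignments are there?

Let Aᵢ (for 1 ≤ i ≤ 6) be the placements that put truck i in its forbidden loading bay. Any j of these fix j positions, leaving (9−j)! ways to fill the rest, and there are C(6,j) ways to pick which j.
By inclusion–exclusion, the number of valid placements is Σ_{j=0}^{6} (−1)^j C(6,j)·(9−j)!.
Computing: 362880 − 241920 + 75600 − 14400 + 1800 − 144 + 6 = 183822.

183822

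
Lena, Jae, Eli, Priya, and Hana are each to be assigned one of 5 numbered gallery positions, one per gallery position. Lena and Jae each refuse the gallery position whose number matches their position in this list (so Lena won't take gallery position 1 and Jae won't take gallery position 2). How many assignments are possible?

78

Let Aᵢ (for i ∈ {1, 2}) be the placements that put person i in their forbidden gallery position. Any j of these fix j positions, leaving (5−j)! ways to fill the rest, and there are C(2,j) ways to pick which j.
By inclusion–exclusion, the number of valid placements is Σ_{j=0}^{2} (−1)^j C(2,j)·(5−j)!.
Computing: 120 − 48 + 6 = 78.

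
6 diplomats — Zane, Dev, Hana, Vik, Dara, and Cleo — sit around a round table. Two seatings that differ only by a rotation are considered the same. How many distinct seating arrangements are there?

Around a circle, 6 distinct people have 6!/6 = (5)! = 120 rotationally distinct seatings.

120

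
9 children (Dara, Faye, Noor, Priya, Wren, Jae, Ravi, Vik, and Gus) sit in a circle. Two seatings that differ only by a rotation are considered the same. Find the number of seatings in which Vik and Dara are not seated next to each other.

30240

All circular seatings of 9 people number (8)! = 40320.
Those with Vik next to Dara: fuse the pair into one unit and seat 8 units around a circle — 2·(7)! = 10080.
Subtracting, 40320 − 10080 = 30240.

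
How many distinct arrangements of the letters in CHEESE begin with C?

With the first slot taken by C, it remains to arrange the other 5 letters (HEESE).
Those 5 letters have E appearing 3 times, giving (5)!/(3!) = 20.

20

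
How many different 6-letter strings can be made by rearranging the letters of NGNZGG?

Letter multiplicities in NGNZGG: G×3, N×2, Z×1.
The number of distinct arrangements is 6!/(3!·2!) = 720/12 = 60.

60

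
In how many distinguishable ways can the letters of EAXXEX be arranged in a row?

60

EAXXEX has 6 letters with E appearing twice and X appearing 3 times.
Dividing 6! = 720 by 3!·2! = 12 for the repeated letters gives 60.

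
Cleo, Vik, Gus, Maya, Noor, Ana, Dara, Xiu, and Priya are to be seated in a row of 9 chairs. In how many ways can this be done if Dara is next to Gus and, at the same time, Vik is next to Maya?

Treat {Dara,Gus} as one block (2 orders) and {Vik,Maya} as another (2 orders).
That leaves 7 units to arrange: 2 × 2 × 7! = 4 × 5040 = 20160.

20160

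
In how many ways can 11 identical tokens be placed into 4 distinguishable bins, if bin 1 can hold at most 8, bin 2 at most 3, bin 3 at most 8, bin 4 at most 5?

By stars and bars, unrestricted non-negative solutions to x_1+…+x_4 = 11 number C(11+3,3) = 364.
Subtract solutions that violate a single cap (substitute x_i' = x_i − (cap_i+1)): x_1 ≥ 9 gives C(5,3) = 10; x_2 ≥ 4 gives C(10,3) = 120; x_3 ≥ 9 gives C(5,3) = 10; x_4 ≥ 6 gives C(8,3) = 56. Together 196.
Add back pairs where two caps are both exceeded: 0 + 0 + 0 + 0 + 4 + 0 = 4.
By inclusion–exclusion the count is 364 − 196 + 4 = 172.

172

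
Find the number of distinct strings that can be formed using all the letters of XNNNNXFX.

280

Letter multiplicities in XNNNNXFX: F×1, N×4, X×3.
So there are 8! / (4!·3!) = 280 distinguishable arrangements.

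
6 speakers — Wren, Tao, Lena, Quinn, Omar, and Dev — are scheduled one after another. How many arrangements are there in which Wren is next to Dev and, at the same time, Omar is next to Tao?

96

Treat {Wren,Dev} as one block (2 orders) and {Omar,Tao} as another (2 orders).
That leaves 4 units to arrange: 2 × 2 × 4! = 4 × 24 = 96.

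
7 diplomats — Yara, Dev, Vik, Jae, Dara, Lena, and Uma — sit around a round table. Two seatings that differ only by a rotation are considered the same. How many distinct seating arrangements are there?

Fix one person's seat to break rotational symmetry; the remaining 6 people can be arranged in (6)! = 720 ways.

720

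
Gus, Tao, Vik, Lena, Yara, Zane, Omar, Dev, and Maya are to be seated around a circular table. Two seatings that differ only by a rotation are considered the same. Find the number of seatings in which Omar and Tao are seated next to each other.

10080

Glue Omar and Tao into a block (2 internal orders). Seating 8 units around a circle gives (7)! arrangements.
So 2 × (7)! = 2 × 5040 = 10080.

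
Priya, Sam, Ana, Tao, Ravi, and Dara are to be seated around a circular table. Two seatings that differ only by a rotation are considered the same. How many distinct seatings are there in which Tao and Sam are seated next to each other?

48

Glue Tao and Sam into a block (2 internal orders). Seating 5 units around a circle gives (4)! arrangements.
So 2 × (4)! = 2 × 24 = 48.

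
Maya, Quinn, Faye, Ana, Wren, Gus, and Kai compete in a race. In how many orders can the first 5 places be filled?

There are 7 choices for 1st place, 6 for 2nd, and so on down to 3 for position 5.
That gives 7 × 6 × 5 × 4 × 3 = 2520.

2520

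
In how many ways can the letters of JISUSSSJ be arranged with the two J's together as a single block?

Treat the 2 copies of J as a single block. The multiset to arrange is then {JJ, I, S, S, S, S, U}, 7 items in all.
That gives (7)!/(4!) = 210 arrangements.

210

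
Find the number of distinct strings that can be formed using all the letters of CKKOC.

CKKOC has 5 letters with C appearing twice and K appearing twice.
Dividing 5! = 120 by 2!·2! = 4 for the repeated letters gives 30.

30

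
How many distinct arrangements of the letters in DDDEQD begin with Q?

With the first slot taken by Q, it remains to arrange the other 5 letters (DDDED).
Those 5 letters have D appearing 4 times, giving (5)!/(4!) = 5.

5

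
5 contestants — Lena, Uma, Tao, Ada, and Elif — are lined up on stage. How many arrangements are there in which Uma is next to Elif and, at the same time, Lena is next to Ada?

Treat {Uma,Elif} as one block (2 orders) and {Lena,Ada} as another (2 orders).
That leaves 3 units to arrange: 2 × 2 × 3! = 4 × 6 = 24.

24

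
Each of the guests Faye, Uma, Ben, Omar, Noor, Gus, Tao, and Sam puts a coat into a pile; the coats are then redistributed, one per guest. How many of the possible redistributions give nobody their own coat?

14833

This is the derangement count D_8: permutations of 8 items with no fixed point.
By inclusion–exclusion this is Σ_{j=0}^{8} (−1)^j C(8,j)·(8−j)!.
Computing: 40320 − 40320 + 20160 − 6720 + 1680 − 336 + 56 − 8 + 1 = 14833.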